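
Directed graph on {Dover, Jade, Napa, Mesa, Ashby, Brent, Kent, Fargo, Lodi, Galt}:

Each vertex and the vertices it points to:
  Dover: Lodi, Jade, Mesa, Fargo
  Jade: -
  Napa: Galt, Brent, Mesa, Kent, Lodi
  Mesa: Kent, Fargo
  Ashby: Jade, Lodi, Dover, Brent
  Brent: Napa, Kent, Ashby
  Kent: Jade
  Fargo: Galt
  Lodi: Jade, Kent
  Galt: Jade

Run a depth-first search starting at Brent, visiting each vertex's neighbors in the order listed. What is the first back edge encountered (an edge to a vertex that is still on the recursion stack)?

DFS from Brent (visiting each vertex's neighbors in the order listed); mark gray on enter, black on exit:
Brent gray
  Napa gray
    Galt gray
      Jade gray
      Jade black
    Galt black
    Napa→Brent: Brent is gray → back edge
First back edge: Napa → Brent.

Napa->Brent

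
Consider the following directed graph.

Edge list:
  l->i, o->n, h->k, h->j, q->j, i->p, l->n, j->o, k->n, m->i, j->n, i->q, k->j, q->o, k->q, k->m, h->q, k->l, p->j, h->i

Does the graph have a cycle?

DFS with white/gray/black marking, starting from j:
j gray
  o gray
    n gray
    n black
  o black
  j→n: n black — skip
j black
h gray
  h→j: j black — skip
  i gray
    q gray
      q→j: j black — skip
      q→o: o black — skip
    q black
    p gray
      p→j: j black — skip
    p black
  i black
  k gray
    m gray
      m→i: i black — skip
    m black
    k→q: q black — skip
    k→j: j black — skip
    k→n: n black — skip
    l gray
      l→i: i black — skip
      l→n: n black — skip
    l black
  k black
  h→q: q black — skip
h black
Every edge goes to a white or black vertex — no back edge, so the graph is acyclic.

No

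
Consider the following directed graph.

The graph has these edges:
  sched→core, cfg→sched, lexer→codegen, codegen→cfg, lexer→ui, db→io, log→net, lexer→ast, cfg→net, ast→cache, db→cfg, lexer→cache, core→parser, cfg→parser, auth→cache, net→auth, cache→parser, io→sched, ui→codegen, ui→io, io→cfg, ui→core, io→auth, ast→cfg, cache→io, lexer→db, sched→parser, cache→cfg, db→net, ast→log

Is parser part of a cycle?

No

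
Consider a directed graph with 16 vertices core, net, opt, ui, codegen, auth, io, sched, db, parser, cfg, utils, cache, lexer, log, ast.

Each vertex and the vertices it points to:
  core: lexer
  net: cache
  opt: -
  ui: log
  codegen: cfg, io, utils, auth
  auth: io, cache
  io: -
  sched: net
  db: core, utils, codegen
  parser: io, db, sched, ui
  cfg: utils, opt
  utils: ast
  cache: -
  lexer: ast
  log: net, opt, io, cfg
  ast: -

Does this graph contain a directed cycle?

DFS with white/gray/black marking, starting from codegen:
codegen gray
  cfg gray
    utils gray
      ast gray
      ast black
    utils black
    opt gray
    opt black
  cfg black
  io gray
  io black
  codegen→utils: utils black — skip
  auth gray
    auth→io: io black — skip
    cache gray
    cache black
  auth black
codegen black
core gray
  lexer gray
    lexer→ast: ast black — skip
  lexer black
core black
net gray
  net→cache: cache black — skip
net black
ui gray
  log gray
    log→net: net black — skip
    log→opt: opt black — skip
    log→io: io black — skip
    log→cfg: cfg black — skip
  log black
ui black
sched gray
  sched→net: net black — skip
sched black
db gray
  db→core: core black — skip
  db→utils: utils black — skip
  db→codegen: codegen black — skip
db black
parser gray
  parser→io: io black — skip
  parser→db: db black — skip
  parser→sched: sched black — skip
  parser→ui: ui black — skip
parser black
Every edge goes to a white or black vertex — no back edge, so the graph is acyclic.

No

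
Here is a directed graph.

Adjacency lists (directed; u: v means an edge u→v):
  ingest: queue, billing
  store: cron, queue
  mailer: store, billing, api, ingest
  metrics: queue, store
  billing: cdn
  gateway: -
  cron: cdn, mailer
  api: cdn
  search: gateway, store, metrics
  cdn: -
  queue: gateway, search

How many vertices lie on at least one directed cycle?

A vertex is on a directed cycle iff it belongs to a strongly connected component of size ≥ 2 (or has a self-loop).
The vertices on cycles are {cron, queue, store, ingest, mailer, search, metrics} — 7 in total.

7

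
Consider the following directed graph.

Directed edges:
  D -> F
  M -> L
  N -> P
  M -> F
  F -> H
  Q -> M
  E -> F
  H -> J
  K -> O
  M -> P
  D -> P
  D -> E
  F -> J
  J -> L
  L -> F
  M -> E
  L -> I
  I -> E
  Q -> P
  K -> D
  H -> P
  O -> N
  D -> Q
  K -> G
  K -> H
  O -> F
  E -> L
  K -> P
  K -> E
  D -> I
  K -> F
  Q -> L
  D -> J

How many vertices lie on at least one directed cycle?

6

A vertex is on a directed cycle iff it belongs to a strongly connected component of size ≥ 2 (or has a self-loop).
The vertices on cycles are {E, F, H, I, J, L} — 6 in total.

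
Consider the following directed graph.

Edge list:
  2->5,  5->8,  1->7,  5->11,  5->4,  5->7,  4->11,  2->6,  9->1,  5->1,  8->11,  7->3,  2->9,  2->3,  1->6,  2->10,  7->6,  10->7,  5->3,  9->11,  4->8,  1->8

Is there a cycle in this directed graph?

DFS with white/gray/black marking, starting from 8:
8 gray
  11 gray
  11 black
8 black
1 gray
  6 gray
  6 black
  1→8: 8 black — skip
  7 gray
    3 gray
    3 black
    7→6: 6 black — skip
  7 black
1 black
2 gray
  5 gray
    5→1: 1 black — skip
    5→7: 7 black — skip
    5→8: 8 black — skip
    4 gray
      4→8: 8 black — skip
      4→11: 11 black — skip
    4 black
    5→3: 3 black — skip
    5→11: 11 black — skip
  5 black
  9 gray
    9→11: 11 black — skip
    9→1: 1 black — skip
  9 black
  2→6: 6 black — skip
  2→3: 3 black — skip
  10 gray
    10→7: 7 black — skip
  10 black
2 black
Every edge goes to a white or black vertex — no back edge, so the graph is acyclic.

No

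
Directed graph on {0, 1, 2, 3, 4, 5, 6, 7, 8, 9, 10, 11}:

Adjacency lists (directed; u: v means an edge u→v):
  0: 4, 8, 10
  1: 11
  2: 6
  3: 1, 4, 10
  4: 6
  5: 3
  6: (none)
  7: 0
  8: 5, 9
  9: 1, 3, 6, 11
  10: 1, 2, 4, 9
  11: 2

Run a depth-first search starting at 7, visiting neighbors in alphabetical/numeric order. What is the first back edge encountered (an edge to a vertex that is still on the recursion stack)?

9→3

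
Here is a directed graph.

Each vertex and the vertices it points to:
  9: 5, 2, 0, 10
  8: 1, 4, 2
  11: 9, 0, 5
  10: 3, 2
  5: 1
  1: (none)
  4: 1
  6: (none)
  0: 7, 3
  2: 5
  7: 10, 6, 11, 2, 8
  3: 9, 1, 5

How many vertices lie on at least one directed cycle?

6

A vertex is on a directed cycle iff it belongs to a strongly connected component of size ≥ 2 (or has a self-loop).
The vertices on cycles are {0, 3, 7, 9, 10, 11} — 6 in total.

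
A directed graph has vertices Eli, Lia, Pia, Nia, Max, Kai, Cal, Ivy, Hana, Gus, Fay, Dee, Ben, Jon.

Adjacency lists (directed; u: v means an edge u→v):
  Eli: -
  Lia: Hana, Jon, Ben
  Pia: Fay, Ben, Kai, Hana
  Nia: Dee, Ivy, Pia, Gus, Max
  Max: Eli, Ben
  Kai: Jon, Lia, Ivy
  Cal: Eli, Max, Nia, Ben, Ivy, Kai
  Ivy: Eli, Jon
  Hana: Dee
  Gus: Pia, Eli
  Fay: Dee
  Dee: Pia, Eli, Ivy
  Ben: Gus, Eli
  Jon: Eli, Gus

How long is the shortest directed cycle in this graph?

3

For each vertex v, BFS finds the shortest path from v back to v.
The shortest such closed walk is Pia → Hana → Dee → Pia, length 3.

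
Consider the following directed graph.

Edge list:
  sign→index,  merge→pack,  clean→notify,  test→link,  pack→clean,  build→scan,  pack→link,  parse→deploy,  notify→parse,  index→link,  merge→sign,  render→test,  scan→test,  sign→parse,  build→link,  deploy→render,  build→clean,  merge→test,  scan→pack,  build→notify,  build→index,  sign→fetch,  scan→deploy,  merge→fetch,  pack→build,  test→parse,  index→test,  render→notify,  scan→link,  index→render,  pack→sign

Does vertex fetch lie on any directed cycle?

fetch lies on a cycle iff there is a path from fetch back to itself.
Exploring from fetch, it never reaches itself; equivalently, its strongly connected component is a singleton.

No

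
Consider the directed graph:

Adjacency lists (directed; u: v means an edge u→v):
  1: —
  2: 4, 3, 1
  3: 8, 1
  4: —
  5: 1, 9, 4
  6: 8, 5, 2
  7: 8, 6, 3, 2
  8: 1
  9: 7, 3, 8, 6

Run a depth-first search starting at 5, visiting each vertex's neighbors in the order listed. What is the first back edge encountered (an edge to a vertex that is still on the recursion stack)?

DFS from 5 (visiting each vertex's neighbors in the order listed); mark gray on enter, black on exit:
5 gray
  1 gray
  1 black
  9 gray
    7 gray
      8 gray
        8→1: 1 black — skip
      8 black
      6 gray
        6→8: 8 black — skip
        6→5: 5 is gray → back edge
First back edge: 6 → 5.

6->5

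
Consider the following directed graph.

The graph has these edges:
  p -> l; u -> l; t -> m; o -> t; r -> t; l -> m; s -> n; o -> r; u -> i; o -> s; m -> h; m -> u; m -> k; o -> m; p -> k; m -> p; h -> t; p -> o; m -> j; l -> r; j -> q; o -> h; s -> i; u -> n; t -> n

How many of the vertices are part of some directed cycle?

A vertex is on a directed cycle iff it belongs to a strongly connected component of size ≥ 2 (or has a self-loop).
The vertices on cycles are {h, l, m, o, p, r, t, u} — 8 in total.

8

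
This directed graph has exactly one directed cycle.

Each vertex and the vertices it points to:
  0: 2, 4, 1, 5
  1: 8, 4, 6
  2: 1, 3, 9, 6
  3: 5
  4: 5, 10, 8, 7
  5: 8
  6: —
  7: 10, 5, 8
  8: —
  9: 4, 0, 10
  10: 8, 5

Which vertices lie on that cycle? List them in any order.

0, 2, 9

DFS with gray/black marking from 0:
0 gray
  2 gray
    1 gray
      8 gray
      8 black
      4 gray
        5 gray
          5→8: 8 black — skip
        5 black
        10 gray
          10→8: 8 black — skip
          10→5: 5 black — skip
        10 black
        4→8: 8 black — skip
        7 gray
          7→10: 10 black — skip
          7→5: 5 black — skip
          7→8: 8 black — skip
        7 black
      4 black
      6 gray
      6 black
    1 black
    3 gray
      3→5: 5 black — skip
    3 black
    9 gray
      9→4: 4 black — skip
      9→0: 0 is gray → back edge
Back edge closes the cycle 0 → 2 → 9 → 0; its vertices are {0, 2, 9}.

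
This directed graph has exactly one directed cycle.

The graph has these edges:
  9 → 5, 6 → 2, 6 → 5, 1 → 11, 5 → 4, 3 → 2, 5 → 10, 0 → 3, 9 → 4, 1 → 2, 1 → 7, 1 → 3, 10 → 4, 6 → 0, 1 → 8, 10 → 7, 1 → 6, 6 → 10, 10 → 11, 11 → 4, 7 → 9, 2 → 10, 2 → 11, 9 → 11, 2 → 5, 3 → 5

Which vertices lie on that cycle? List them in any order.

5, 7, 9, 10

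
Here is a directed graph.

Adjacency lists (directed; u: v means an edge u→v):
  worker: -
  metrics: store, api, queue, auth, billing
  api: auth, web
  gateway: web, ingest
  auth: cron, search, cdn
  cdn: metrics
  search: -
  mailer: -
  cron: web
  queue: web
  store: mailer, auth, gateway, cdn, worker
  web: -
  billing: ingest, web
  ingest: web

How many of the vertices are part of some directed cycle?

A vertex is on a directed cycle iff it belongs to a strongly connected component of size ≥ 2 (or has a self-loop).
The vertices on cycles are {api, cdn, auth, store, metrics} — 5 in total.

5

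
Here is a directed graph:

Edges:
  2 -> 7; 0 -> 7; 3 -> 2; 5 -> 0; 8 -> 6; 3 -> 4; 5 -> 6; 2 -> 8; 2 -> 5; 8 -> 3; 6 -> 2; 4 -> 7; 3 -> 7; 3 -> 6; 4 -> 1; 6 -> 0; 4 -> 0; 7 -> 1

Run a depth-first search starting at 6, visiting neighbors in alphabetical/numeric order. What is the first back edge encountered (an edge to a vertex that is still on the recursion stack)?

5→6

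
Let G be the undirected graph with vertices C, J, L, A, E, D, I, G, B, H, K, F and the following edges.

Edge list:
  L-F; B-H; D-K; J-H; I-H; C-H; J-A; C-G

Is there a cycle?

DFS, tracking each vertex's parent; an edge to a visited non-parent vertex closes a cycle.
Start from I:
visit I (parent –)
  visit H (parent I)
    H–I: parent, skip
    visit C (parent H)
      C–H: parent, skip
      visit G (parent C)
        G–C: parent, skip
    visit B (parent H)
      B–H: parent, skip
    visit J (parent H)
      visit A (parent J)
        A–J: parent, skip
      J–H: parent, skip
visit L (parent –)
  visit F (parent L)
    F–L: parent, skip
visit E (parent –)
visit D (parent –)
  visit K (parent D)
    K–D: parent, skip
No non-parent visited neighbor found — the graph is a forest.

No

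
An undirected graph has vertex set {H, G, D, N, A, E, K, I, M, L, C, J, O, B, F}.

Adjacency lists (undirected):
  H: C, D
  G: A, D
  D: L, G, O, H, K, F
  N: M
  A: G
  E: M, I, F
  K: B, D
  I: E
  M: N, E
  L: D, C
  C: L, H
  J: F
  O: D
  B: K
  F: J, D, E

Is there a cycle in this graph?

DFS, tracking each vertex's parent; an edge to a visited non-parent vertex closes a cycle.
Start from I:
visit I (parent –)
  visit E (parent I)
    visit M (parent E)
      visit N (parent M)
        N–M: parent, skip
      M–E: parent, skip
    E–I: parent, skip
    visit F (parent E)
      visit J (parent F)
        J–F: parent, skip
      visit D (parent F)
        visit L (parent D)
          L–D: parent, skip
          visit C (parent L)
            C–L: parent, skip
            visit H (parent C)
              H–C: parent, skip
              H–D: D visited and ≠ parent → cycle
Cycle: D – L – C – H – D.

Yes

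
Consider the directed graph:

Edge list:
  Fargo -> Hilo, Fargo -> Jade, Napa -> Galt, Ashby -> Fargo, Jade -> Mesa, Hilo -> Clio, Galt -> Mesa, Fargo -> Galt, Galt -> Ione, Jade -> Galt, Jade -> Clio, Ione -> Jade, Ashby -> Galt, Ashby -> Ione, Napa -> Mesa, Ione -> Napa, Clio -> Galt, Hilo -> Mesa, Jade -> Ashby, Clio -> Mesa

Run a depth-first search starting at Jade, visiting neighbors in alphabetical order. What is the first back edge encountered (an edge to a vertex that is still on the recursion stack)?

Ione->Jade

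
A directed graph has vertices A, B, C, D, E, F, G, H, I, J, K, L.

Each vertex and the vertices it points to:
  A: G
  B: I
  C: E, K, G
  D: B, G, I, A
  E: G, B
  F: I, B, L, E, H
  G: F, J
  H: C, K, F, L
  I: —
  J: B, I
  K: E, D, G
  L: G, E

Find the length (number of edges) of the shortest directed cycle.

For each vertex v, BFS finds the shortest path from v back to v.
The shortest such closed walk is H → F → H, length 2.

2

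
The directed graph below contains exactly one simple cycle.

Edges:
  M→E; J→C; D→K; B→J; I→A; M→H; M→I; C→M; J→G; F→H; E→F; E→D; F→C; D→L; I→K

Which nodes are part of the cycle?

DFS with gray/black marking from C:
C gray
  M gray
    E gray
      D gray
        L gray
        L black
        K gray
        K black
      D black
      F gray
        F→C: C is gray → back edge
Back edge closes the cycle C → M → E → F → C; its vertices are {C, E, F, M}.

C, E, F, M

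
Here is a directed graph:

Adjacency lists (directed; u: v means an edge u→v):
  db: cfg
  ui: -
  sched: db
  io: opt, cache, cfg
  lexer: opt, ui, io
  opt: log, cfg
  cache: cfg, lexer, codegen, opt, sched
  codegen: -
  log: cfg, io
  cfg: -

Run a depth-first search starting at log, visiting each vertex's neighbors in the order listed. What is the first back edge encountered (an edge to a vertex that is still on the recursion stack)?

opt→log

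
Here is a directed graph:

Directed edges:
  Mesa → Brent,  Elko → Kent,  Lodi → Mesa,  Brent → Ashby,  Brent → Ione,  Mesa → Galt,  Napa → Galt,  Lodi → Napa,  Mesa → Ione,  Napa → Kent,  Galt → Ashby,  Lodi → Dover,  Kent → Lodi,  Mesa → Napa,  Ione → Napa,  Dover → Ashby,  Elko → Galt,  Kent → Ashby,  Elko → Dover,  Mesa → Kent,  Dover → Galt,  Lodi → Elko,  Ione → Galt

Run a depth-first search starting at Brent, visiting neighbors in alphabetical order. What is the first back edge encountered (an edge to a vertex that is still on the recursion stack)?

Elko→Kent

DFS from Brent (visiting neighbors in alphabetical order); mark gray on enter, black on exit:
Brent gray
  Ashby gray
  Ashby black
  Ione gray
    Galt gray
      Galt→Ashby: Ashby black — skip
    Galt black
    Napa gray
      Napa→Galt: Galt black — skip
      Kent gray
        Kent→Ashby: Ashby black — skip
        Lodi gray
          Dover gray
            Dover→Ashby: Ashby black — skip
            Dover→Galt: Galt black — skip
          Dover black
          Elko gray
            Elko→Dover: Dover black — skip
            Elko→Galt: Galt black — skip
            Elko→Kent: Kent is gray → back edge
First back edge: Elko → Kent.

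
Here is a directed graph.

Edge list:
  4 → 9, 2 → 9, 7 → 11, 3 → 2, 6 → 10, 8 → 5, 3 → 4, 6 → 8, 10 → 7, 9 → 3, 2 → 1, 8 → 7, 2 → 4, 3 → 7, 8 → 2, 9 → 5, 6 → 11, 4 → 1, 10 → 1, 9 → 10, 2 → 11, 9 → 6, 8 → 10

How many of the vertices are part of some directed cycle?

A vertex is on a directed cycle iff it belongs to a strongly connected component of size ≥ 2 (or has a self-loop).
The vertices on cycles are {2, 3, 4, 6, 8, 9} — 6 in total.

6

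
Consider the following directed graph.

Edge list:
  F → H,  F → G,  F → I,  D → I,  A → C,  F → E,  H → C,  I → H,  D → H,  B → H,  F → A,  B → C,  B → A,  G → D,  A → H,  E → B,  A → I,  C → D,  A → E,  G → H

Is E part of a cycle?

Yes

E is on a cycle iff E can reach itself via ≥1 edge.
E → B → A → E — yes.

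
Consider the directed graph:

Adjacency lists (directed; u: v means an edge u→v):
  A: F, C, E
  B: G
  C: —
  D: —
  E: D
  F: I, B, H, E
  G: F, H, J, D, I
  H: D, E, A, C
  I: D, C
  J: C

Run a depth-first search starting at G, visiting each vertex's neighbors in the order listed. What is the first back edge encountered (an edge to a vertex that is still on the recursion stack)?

DFS from G (visiting each vertex's neighbors in the order listed); mark gray on enter, black on exit:
G gray
  F gray
    I gray
      D gray
      D black
      C gray
      C black
    I black
    B gray
      B→G: G is gray → back edge
First back edge: B → G.

B→G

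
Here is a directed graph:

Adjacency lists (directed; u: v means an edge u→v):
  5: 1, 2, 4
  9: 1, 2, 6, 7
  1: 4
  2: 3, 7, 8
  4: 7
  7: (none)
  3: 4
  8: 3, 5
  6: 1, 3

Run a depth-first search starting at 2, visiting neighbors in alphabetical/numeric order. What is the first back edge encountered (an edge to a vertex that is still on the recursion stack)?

DFS from 2 (visiting neighbors in alphabetical/numeric order); mark gray on enter, black on exit:
2 gray
  3 gray
    4 gray
      7 gray
      7 black
    4 black
  3 black
  2→7: 7 black — skip
  8 gray
    8→3: 3 black — skip
    5 gray
      1 gray
        1→4: 4 black — skip
      1 black
      5→2: 2 is gray → back edge
First back edge: 5 → 2.

5->2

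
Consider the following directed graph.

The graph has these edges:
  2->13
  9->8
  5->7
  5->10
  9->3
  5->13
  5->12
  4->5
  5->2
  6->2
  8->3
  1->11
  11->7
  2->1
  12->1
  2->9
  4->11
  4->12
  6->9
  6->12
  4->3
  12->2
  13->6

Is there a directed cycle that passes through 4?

No

4 lies on a cycle iff there is a path from 4 back to itself.
Exploring from 4, it never reaches itself; equivalently, its strongly connected component is a singleton.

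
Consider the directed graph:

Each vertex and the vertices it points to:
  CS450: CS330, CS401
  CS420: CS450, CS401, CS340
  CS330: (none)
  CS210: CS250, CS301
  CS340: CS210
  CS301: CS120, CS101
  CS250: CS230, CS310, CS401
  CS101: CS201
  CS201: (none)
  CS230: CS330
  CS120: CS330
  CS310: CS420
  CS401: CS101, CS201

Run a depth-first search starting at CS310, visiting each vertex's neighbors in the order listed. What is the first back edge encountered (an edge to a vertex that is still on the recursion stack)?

DFS from CS310 (visiting each vertex's neighbors in the order listed); mark gray on enter, black on exit:
CS310 gray
  CS420 gray
    CS450 gray
      CS330 gray
      CS330 black
      CS401 gray
        CS101 gray
          CS201 gray
          CS201 black
        CS101 black
        CS401→CS201: CS201 black — skip
      CS401 black
    CS450 black
    CS420→CS401: CS401 black — skip
    CS340 gray
      CS210 gray
        CS250 gray
          CS230 gray
            CS230→CS330: CS330 black — skip
          CS230 black
          CS250→CS310: CS310 is gray → back edge
First back edge: CS250 → CS310.

CS250→CS310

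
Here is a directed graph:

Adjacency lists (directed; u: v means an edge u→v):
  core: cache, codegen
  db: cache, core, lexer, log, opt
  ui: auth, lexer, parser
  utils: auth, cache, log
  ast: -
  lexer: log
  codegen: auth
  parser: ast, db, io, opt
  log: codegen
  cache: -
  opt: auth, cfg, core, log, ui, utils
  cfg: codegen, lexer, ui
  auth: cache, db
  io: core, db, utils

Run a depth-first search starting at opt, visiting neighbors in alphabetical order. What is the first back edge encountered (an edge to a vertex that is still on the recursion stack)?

DFS from opt (visiting neighbors in alphabetical order); mark gray on enter, black on exit:
opt gray
  auth gray
    cache gray
    cache black
    db gray
      db→cache: cache black — skip
      core gray
        core→cache: cache black — skip
        codegen gray
          codegen→auth: auth is gray → back edge
First back edge: codegen → auth.

codegen→auth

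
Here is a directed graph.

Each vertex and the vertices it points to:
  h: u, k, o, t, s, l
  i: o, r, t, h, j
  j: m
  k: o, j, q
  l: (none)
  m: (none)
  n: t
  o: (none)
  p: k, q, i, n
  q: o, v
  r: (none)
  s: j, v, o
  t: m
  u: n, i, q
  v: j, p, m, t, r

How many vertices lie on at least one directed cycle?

A vertex is on a directed cycle iff it belongs to a strongly connected component of size ≥ 2 (or has a self-loop).
The vertices on cycles are {h, i, k, p, q, s, u, v} — 8 in total.

8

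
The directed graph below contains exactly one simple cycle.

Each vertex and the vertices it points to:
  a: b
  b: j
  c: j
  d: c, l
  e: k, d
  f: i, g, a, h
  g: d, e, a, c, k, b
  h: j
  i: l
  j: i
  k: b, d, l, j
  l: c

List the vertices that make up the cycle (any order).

DFS with gray/black marking from i:
i gray
  l gray
    c gray
      j gray
        j→i: i is gray → back edge
Back edge closes the cycle i → l → c → j → i; its vertices are {c, i, j, l}.

c, i, j, l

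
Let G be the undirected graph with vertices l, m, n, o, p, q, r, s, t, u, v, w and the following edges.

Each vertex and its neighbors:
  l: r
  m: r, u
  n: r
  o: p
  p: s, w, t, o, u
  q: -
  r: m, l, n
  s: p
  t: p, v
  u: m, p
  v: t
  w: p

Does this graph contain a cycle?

No

DFS, tracking each vertex's parent; an edge to a visited non-parent vertex closes a cycle.
Start from v:
visit v (parent –)
  visit t (parent v)
    visit p (parent t)
      visit s (parent p)
        s–p: parent, skip
      visit w (parent p)
        w–p: parent, skip
      p–t: parent, skip
      visit o (parent p)
        o–p: parent, skip
      visit u (parent p)
        visit m (parent u)
          visit r (parent m)
            r–m: parent, skip
            visit l (parent r)
              l–r: parent, skip
            visit n (parent r)
              n–r: parent, skip
          m–u: parent, skip
        u–p: parent, skip
    t–v: parent, skip
visit q (parent –)
No non-parent visited neighbor found — the graph is a forest.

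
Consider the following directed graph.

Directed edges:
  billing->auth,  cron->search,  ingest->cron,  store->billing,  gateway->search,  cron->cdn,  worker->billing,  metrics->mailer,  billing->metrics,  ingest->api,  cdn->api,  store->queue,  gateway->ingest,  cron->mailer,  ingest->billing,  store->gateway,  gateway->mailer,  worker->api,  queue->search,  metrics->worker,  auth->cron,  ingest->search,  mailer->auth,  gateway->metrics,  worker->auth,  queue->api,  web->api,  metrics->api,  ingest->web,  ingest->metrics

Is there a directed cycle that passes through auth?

auth is on a cycle iff auth can reach itself via ≥1 edge.
auth → cron → mailer → auth — yes.

Yes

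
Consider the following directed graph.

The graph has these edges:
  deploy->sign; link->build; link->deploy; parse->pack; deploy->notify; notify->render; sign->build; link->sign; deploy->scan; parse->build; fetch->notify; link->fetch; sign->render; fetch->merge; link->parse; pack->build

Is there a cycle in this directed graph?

No

DFS with white/gray/black marking, starting from build:
build gray
build black
link gray
  fetch gray
    merge gray
    merge black
    notify gray
      render gray
      render black
    notify black
  fetch black
  deploy gray
    scan gray
    scan black
    deploy→notify: notify black — skip
    sign gray
      sign→render: render black — skip
      sign→build: build black — skip
    sign black
  deploy black
  link→sign: sign black — skip
  parse gray
    parse→build: build black — skip
    pack gray
      pack→build: build black — skip
    pack black
  parse black
  link→build: build black — skip
link black
Every edge goes to a white or black vertex — no back edge, so the graph is acyclic.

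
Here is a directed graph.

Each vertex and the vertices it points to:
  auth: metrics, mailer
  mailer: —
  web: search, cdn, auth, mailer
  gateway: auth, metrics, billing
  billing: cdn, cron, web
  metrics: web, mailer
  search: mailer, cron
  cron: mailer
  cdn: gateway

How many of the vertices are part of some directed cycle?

A vertex is on a directed cycle iff it belongs to a strongly connected component of size ≥ 2 (or has a self-loop).
The vertices on cycles are {cdn, web, auth, billing, gateway, metrics} — 6 in total.

6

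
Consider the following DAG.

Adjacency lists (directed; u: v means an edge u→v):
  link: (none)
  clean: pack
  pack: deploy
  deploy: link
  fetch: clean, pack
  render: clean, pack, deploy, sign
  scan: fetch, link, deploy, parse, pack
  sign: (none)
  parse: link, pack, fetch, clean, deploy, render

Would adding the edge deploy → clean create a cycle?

Adding deploy→clean creates a cycle iff clean can already reach deploy.
Path from clean: clean → pack → deploy.
So clean → … → deploy → clean is a cycle.

Yes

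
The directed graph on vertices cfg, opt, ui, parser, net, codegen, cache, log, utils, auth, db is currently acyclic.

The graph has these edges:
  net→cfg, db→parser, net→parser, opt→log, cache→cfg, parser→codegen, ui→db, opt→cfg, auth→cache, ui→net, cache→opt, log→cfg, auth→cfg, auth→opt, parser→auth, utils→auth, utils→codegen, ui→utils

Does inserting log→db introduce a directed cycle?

Yes

Adding log→db creates a cycle iff db can already reach log.
Path from db: db → parser → auth → opt → log.
So db → … → log → db is a cycle.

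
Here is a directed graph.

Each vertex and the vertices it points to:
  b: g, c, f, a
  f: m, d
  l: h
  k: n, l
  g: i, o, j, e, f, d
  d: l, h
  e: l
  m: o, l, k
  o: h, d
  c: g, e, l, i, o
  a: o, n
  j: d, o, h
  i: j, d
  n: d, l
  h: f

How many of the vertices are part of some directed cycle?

8

A vertex is on a directed cycle iff it belongs to a strongly connected component of size ≥ 2 (or has a self-loop).
The vertices on cycles are {d, f, h, k, l, m, n, o} — 8 in total.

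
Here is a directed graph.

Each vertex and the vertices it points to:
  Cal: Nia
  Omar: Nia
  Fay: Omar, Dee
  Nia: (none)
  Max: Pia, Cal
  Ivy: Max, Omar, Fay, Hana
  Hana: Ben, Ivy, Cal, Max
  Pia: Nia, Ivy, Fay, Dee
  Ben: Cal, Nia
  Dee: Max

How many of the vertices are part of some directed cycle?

6

A vertex is on a directed cycle iff it belongs to a strongly connected component of size ≥ 2 (or has a self-loop).
The vertices on cycles are {Dee, Fay, Ivy, Max, Pia, Hana} — 6 in total.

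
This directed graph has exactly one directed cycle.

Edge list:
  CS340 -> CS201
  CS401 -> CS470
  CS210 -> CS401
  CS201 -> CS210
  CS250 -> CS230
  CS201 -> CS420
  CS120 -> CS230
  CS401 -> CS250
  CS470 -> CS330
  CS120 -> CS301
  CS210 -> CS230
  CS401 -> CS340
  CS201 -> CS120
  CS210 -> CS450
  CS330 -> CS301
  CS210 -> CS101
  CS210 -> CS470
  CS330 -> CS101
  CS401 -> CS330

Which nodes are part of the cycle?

DFS with gray/black marking from CS201:
CS201 gray
  CS420 gray
  CS420 black
  CS210 gray
    CS470 gray
      CS330 gray
        CS301 gray
        CS301 black
        CS101 gray
        CS101 black
      CS330 black
    CS470 black
    CS450 gray
    CS450 black
    CS230 gray
    CS230 black
    CS210→CS101: CS101 black — skip
    CS401 gray
      CS250 gray
        CS250→CS230: CS230 black — skip
      CS250 black
      CS401→CS330: CS330 black — skip
      CS340 gray
        CS340→CS201: CS201 is gray → back edge
Back edge closes the cycle CS201 → CS210 → CS401 → CS340 → CS201; its vertices are {CS201, CS210, CS340, CS401}.

CS201, CS210, CS340, CS401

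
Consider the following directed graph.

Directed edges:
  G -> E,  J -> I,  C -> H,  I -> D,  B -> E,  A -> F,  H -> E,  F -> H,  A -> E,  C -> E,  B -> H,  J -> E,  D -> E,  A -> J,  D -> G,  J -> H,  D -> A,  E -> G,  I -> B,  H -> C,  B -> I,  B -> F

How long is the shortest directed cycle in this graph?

2

For each vertex v, BFS finds the shortest path from v back to v.
The shortest such closed walk is I → B → I, length 2.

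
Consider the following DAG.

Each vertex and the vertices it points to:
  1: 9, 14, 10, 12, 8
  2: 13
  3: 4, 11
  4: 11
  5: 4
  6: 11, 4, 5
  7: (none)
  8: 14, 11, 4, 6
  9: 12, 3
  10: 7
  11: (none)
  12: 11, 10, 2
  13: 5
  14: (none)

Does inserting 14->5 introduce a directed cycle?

No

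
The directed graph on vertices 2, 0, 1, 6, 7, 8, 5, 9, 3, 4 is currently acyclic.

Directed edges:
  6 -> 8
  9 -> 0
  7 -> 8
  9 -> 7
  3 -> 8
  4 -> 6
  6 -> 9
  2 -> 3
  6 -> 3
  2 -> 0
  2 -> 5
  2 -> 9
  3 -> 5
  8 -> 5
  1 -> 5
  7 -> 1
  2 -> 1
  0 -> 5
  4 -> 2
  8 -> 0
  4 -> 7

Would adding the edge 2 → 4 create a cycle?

Yes

Adding 2→4 creates a cycle iff 4 can already reach 2.
Path from 4: 4 → 2.
So 4 → … → 2 → 4 is a cycle.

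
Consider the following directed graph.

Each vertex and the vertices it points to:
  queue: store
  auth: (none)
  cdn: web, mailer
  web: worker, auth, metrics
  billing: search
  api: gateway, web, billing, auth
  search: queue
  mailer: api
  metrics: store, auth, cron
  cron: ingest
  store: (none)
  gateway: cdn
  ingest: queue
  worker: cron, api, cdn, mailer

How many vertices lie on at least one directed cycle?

6

A vertex is on a directed cycle iff it belongs to a strongly connected component of size ≥ 2 (or has a self-loop).
The vertices on cycles are {api, cdn, web, mailer, worker, gateway} — 6 in total.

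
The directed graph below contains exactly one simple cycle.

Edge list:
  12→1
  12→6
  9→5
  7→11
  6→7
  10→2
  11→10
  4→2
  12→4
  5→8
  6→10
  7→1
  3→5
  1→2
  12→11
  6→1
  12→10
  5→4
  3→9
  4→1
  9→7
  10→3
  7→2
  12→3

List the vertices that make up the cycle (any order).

3, 7, 9, 10, 11

DFS with gray/black marking from 3:
3 gray
  5 gray
    4 gray
      2 gray
      2 black
      1 gray
        1→2: 2 black — skip
      1 black
    4 black
    8 gray
    8 black
  5 black
  9 gray
    9→5: 5 black — skip
    7 gray
      11 gray
        10 gray
          10→2: 2 black — skip
          10→3: 3 is gray → back edge
Back edge closes the cycle 3 → 9 → 7 → 11 → 10 → 3; its vertices are {3, 7, 9, 10, 11}.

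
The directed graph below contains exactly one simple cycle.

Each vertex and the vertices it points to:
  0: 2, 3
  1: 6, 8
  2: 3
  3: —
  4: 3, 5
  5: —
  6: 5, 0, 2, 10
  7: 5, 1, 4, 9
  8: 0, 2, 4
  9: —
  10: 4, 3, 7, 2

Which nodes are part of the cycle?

1, 6, 7, 10

DFS with gray/black marking from 7:
7 gray
  5 gray
  5 black
  1 gray
    6 gray
      6→5: 5 black — skip
      0 gray
        2 gray
          3 gray
          3 black
        2 black
        0→3: 3 black — skip
      0 black
      6→2: 2 black — skip
      10 gray
        4 gray
          4→3: 3 black — skip
          4→5: 5 black — skip
        4 black
        10→3: 3 black — skip
        10→7: 7 is gray → back edge
Back edge closes the cycle 7 → 1 → 6 → 10 → 7; its vertices are {1, 6, 7, 10}.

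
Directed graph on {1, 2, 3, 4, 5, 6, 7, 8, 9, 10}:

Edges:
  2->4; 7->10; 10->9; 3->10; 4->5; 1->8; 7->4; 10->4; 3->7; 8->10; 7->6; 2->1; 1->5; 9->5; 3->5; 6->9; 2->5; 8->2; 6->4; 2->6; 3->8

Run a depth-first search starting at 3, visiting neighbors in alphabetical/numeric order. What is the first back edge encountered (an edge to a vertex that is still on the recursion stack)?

1→8

DFS from 3 (visiting neighbors in alphabetical/numeric order); mark gray on enter, black on exit:
3 gray
  5 gray
  5 black
  7 gray
    4 gray
      4→5: 5 black — skip
    4 black
    6 gray
      6→4: 4 black — skip
      9 gray
        9→5: 5 black — skip
      9 black
    6 black
    10 gray
      10→4: 4 black — skip
      10→9: 9 black — skip
    10 black
  7 black
  8 gray
    2 gray
      1 gray
        1→5: 5 black — skip
        1→8: 8 is gray → back edge
First back edge: 1 → 8.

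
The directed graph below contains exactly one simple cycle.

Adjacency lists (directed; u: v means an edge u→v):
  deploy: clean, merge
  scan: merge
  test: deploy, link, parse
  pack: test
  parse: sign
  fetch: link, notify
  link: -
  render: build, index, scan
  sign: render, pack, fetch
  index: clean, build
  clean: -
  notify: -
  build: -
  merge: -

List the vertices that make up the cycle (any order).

pack, sign, test, parse

DFS with gray/black marking from sign:
sign gray
  render gray
    build gray
    build black
    index gray
      clean gray
      clean black
      index→build: build black — skip
    index black
    scan gray
      merge gray
      merge black
    scan black
  render black
  pack gray
    test gray
      deploy gray
        deploy→clean: clean black — skip
        deploy→merge: merge black — skip
      deploy black
      link gray
      link black
      parse gray
        parse→sign: sign is gray → back edge
Back edge closes the cycle sign → pack → test → parse → sign; its vertices are {pack, sign, test, parse}.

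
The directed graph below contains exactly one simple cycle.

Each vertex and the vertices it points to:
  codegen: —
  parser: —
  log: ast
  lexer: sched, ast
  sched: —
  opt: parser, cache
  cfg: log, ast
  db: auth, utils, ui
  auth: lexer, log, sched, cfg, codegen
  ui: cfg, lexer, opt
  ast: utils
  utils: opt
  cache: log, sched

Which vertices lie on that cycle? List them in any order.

ast, log, opt, cache, utils

DFS with gray/black marking from utils:
utils gray
  opt gray
    parser gray
    parser black
    cache gray
      log gray
        ast gray
          ast→utils: utils is gray → back edge
Back edge closes the cycle utils → opt → cache → log → ast → utils; its vertices are {ast, log, opt, cache, utils}.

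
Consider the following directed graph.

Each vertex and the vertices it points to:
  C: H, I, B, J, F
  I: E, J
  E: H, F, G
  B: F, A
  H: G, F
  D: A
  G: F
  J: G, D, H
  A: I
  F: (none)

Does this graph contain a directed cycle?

DFS with white/gray/black marking, starting from C:
C gray
  H gray
    G gray
      F gray
      F black
    G black
    H→F: F black — skip
  H black
  I gray
    E gray
      E→H: H black — skip
      E→F: F black — skip
      E→G: G black — skip
    E black
    J gray
      J→G: G black — skip
      D gray
        A gray
          A→I: I is gray → back edge
Back edge found, so a cycle exists: I → J → D → A → I.

Yes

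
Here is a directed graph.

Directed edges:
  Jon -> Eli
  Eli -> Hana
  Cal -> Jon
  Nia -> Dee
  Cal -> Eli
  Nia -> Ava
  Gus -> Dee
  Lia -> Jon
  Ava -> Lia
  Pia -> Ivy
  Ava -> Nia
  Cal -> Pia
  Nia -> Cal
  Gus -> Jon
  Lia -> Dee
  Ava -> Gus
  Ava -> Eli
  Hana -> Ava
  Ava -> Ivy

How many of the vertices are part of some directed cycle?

A vertex is on a directed cycle iff it belongs to a strongly connected component of size ≥ 2 (or has a self-loop).
The vertices on cycles are {Ava, Cal, Eli, Gus, Jon, Lia, Nia, Hana} — 8 in total.

8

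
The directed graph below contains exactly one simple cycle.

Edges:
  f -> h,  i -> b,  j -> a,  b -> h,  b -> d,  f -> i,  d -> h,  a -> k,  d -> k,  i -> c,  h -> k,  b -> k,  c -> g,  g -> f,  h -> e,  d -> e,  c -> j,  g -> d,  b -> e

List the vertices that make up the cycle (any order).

DFS with gray/black marking from i:
i gray
  b gray
    h gray
      k gray
      k black
      e gray
      e black
    h black
    d gray
      d→k: k black — skip
      d→h: h black — skip
      d→e: e black — skip
    d black
    b→k: k black — skip
    b→e: e black — skip
  b black
  c gray
    g gray
      g→d: d black — skip
      f gray
        f→h: h black — skip
        f→i: i is gray → back edge
Back edge closes the cycle i → c → g → f → i; its vertices are {c, f, g, i}.

c, f, g, i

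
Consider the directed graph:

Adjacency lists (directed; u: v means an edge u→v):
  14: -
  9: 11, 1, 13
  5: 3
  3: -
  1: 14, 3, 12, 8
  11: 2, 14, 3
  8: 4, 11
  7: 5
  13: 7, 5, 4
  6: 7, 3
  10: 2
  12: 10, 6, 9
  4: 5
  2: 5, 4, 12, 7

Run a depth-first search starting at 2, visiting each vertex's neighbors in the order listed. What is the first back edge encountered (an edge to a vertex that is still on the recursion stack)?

10->2

DFS from 2 (visiting each vertex's neighbors in the order listed); mark gray on enter, black on exit:
2 gray
  5 gray
    3 gray
    3 black
  5 black
  4 gray
    4→5: 5 black — skip
  4 black
  12 gray
    10 gray
      10→2: 2 is gray → back edge
First back edge: 10 → 2.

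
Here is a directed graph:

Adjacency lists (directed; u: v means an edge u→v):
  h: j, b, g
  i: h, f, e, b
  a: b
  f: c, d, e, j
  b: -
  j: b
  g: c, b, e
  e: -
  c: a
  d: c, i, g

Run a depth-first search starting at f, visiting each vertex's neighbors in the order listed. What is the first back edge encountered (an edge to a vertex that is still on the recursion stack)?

DFS from f (visiting each vertex's neighbors in the order listed); mark gray on enter, black on exit:
f gray
  c gray
    a gray
      b gray
      b black
    a black
  c black
  d gray
    d→c: c black — skip
    i gray
      h gray
        j gray
          j→b: b black — skip
        j black
        h→b: b black — skip
        g gray
          g→c: c black — skip
          g→b: b black — skip
          e gray
          e black
        g black
      h black
      i→f: f is gray → back edge
First back edge: i → f.

i→f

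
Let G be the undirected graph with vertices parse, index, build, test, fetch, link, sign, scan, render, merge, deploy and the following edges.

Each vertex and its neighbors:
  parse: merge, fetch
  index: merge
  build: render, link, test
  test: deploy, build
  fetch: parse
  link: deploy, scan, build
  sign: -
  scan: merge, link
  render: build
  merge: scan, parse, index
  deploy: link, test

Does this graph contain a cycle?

Yes

DFS, tracking each vertex's parent; an edge to a visited non-parent vertex closes a cycle.
Start from sign:
visit sign (parent –)
visit parse (parent –)
  visit merge (parent parse)
    visit scan (parent merge)
      scan–merge: parent, skip
      visit link (parent scan)
        visit deploy (parent link)
          deploy–link: parent, skip
          visit test (parent deploy)
            test–deploy: parent, skip
            visit build (parent test)
              visit render (parent build)
                render–build: parent, skip
              build–link: link visited and ≠ parent → cycle
Cycle: link – deploy – test – build – link.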